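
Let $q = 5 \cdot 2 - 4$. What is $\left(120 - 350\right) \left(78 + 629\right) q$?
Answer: $-975660$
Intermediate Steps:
$q = 6$ ($q = 10 - 4 = 6$)
$\left(120 - 350\right) \left(78 + 629\right) q = \left(120 - 350\right) \left(78 + 629\right) 6 = \left(-230\right) 707 \cdot 6 = \left(-162610\right) 6 = -975660$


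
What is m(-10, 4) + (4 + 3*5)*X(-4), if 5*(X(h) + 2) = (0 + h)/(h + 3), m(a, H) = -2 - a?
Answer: -74/5 ≈ -14.800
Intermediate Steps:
X(h) = -2 + h/(5*(3 + h)) (X(h) = -2 + ((0 + h)/(h + 3))/5 = -2 + (h/(3 + h))/5 = -2 + h/(5*(3 + h)))
m(-10, 4) + (4 + 3*5)*X(-4) = (-2 - 1*(-10)) + (4 + 3*5)*(3*(-10 - 3*(-4))/(5*(3 - 4))) = (-2 + 10) + (4 + 15)*((3/5)*(-10 + 12)/(-1)) = 8 + 19*((3/5)*(-1)*2) = 8 + 19*(-6/5) = 8 - 114/5 = -74/5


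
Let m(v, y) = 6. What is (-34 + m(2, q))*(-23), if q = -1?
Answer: 644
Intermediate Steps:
(-34 + m(2, q))*(-23) = (-34 + 6)*(-23) = -28*(-23) = 644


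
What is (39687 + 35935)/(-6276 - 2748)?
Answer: -37811/4512 ≈ -8.3801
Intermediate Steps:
(39687 + 35935)/(-6276 - 2748) = 75622/(-9024) = 75622*(-1/9024) = -37811/4512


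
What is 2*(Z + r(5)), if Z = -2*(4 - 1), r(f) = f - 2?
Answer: -6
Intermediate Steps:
r(f) = -2 + f
Z = -6 (Z = -2*3 = -6)
2*(Z + r(5)) = 2*(-6 + (-2 + 5)) = 2*(-6 + 3) = 2*(-3) = -6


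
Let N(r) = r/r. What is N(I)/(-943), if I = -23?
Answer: -1/943 ≈ -0.0010604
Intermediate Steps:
N(r) = 1
N(I)/(-943) = 1/(-943) = 1*(-1/943) = -1/943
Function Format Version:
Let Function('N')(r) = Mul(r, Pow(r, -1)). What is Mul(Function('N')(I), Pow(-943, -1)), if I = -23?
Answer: Rational(-1, 943) ≈ -0.0010604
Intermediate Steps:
Function('N')(r) = 1
Mul(Function('N')(I), Pow(-943, -1)) = Mul(1, Pow(-943, -1)) = Mul(1, Rational(-1, 943)) = Rational(-1, 943)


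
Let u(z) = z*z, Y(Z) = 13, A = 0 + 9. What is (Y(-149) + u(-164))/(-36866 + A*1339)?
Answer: -26909/24815 ≈ -1.0844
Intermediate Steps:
A = 9
u(z) = z²
(Y(-149) + u(-164))/(-36866 + A*1339) = (13 + (-164)²)/(-36866 + 9*1339) = (13 + 26896)/(-36866 + 12051) = 26909/(-24815) = 26909*(-1/24815) = -26909/24815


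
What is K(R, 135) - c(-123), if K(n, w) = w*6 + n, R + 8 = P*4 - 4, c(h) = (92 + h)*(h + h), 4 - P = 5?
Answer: -6832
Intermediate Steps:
P = -1 (P = 4 - 1*5 = 4 - 5 = -1)
c(h) = 2*h*(92 + h) (c(h) = (92 + h)*(2*h) = 2*h*(92 + h))
R = -16 (R = -8 + (-1*4 - 4) = -8 + (-4 - 4) = -8 - 8 = -16)
K(n, w) = n + 6*w (K(n, w) = 6*w + n = n + 6*w)
K(R, 135) - c(-123) = (-16 + 6*135) - 2*(-123)*(92 - 123) = (-16 + 810) - 2*(-123)*(-31) = 794 - 1*7626 = 794 - 7626 = -6832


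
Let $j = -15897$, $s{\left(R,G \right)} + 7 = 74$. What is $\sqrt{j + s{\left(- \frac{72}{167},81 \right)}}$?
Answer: $i \sqrt{15830} \approx 125.82 i$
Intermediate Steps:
$s{\left(R,G \right)} = 67$ ($s{\left(R,G \right)} = -7 + 74 = 67$)
$\sqrt{j + s{\left(- \frac{72}{167},81 \right)}} = \sqrt{-15897 + 67} = \sqrt{-15830} = i \sqrt{15830}$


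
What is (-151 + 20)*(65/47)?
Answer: -8515/47 ≈ -181.17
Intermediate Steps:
(-151 + 20)*(65/47) = -8515/47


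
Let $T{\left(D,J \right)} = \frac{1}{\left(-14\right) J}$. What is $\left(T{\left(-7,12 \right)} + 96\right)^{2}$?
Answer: $\frac{260080129}{28224} \approx 9214.9$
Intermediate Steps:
$T{\left(D,J \right)} = - \frac{1}{14 J}$
$\left(T{\left(-7,12 \right)} + 96\right)^{2} = \left(- \frac{1}{14 \cdot 12} + 96\right)^{2} = \left(\left(- \frac{1}{14}\right) \frac{1}{12} + 96\right)^{2} = \left(- \frac{1}{168} + 96\right)^{2} = \left(\frac{16127}{168}\right)^{2} = \frac{260080129}{28224}$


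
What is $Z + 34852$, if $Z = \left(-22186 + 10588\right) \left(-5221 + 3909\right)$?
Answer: $15251428$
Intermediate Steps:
$Z = 15216576$ ($Z = \left(-11598\right) \left(-1312\right) = 15216576$)
$Z + 34852 = 15216576 + 34852 = 15251428$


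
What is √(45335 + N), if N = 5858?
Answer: √51193 ≈ 226.26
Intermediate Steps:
√(45335 + N) = √(45335 + 5858) = √51193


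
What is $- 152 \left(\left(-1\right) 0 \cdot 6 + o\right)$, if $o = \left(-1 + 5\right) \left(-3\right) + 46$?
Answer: $-5168$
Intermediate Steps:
$o = 34$ ($o = 4 \left(-3\right) + 46 = -12 + 46 = 34$)
$- 152 \left(\left(-1\right) 0 \cdot 6 + o\right) = - 152 \left(\left(-1\right) 0 \cdot 6 + 34\right) = - 152 \left(0 \cdot 6 + 34\right) = - 152 \left(0 + 34\right) = \left(-152\right) 34 = -5168$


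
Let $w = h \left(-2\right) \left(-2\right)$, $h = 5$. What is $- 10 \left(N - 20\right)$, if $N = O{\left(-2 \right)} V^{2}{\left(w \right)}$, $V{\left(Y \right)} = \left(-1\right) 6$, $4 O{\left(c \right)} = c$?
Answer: $380$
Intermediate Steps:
$O{\left(c \right)} = \frac{c}{4}$
$w = 20$ ($w = 5 \left(-2\right) \left(-2\right) = \left(-10\right) \left(-2\right) = 20$)
$V{\left(Y \right)} = -6$
$N = -18$ ($N = \frac{1}{4} \left(-2\right) \left(-6\right)^{2} = \left(- \frac{1}{2}\right) 36 = -18$)
$- 10 \left(N - 20\right) = - 10 \left(-18 - 20\right) = \left(-10\right) \left(-38\right) = 380$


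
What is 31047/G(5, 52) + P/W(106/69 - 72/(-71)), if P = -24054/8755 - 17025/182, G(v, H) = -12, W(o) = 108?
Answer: -49487648237/19120920 ≈ -2588.1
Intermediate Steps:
P = -153431703/1593410 (P = -24054*1/8755 - 17025*1/182 = -24054/8755 - 17025/182 = -153431703/1593410 ≈ -96.291)
31047/G(5, 52) + P/W(106/69 - 72/(-71)) = 31047/(-12) - 153431703/1593410/108 = 31047*(-1/12) - 153431703/1593410*1/108 = -10349/4 - 17047967/19120920 = -49487648237/19120920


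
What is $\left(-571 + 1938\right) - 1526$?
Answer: $-159$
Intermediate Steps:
$\left(-571 + 1938\right) - 1526 = 1367 - 1526 = -159$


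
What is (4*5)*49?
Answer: 980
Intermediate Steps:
(4*5)*49 = 20*49 = 980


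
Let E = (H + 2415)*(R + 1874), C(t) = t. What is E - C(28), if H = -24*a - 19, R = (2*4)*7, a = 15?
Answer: 3929452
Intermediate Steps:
R = 56 (R = 8*7 = 56)
H = -379 (H = -24*15 - 19 = -360 - 19 = -379)
E = 3929480 (E = (-379 + 2415)*(56 + 1874) = 2036*1930 = 3929480)
E - C(28) = 3929480 - 1*28 = 3929480 - 28 = 3929452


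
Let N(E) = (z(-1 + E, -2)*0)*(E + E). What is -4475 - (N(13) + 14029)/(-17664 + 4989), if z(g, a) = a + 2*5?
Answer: -56706596/12675 ≈ -4473.9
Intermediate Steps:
z(g, a) = 10 + a (z(g, a) = a + 10 = 10 + a)
N(E) = 0 (N(E) = ((10 - 2)*0)*(E + E) = (8*0)*(2*E) = 0*(2*E) = 0)
-4475 - (N(13) + 14029)/(-17664 + 4989) = -4475 - (0 + 14029)/(-17664 + 4989) = -4475 - 14029/(-12675) = -4475 - 14029*(-1)/12675 = -4475 - 1*(-14029/12675) = -4475 + 14029/12675 = -56706596/12675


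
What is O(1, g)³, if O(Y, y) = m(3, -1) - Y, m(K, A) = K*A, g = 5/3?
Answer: -64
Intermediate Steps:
g = 5/3 (g = 5*(⅓) = 5/3 ≈ 1.6667)
m(K, A) = A*K
O(Y, y) = -3 - Y (O(Y, y) = -1*3 - Y = -3 - Y)
O(1, g)³ = (-3 - 1*1)³ = (-3 - 1)³ = (-4)³ = -64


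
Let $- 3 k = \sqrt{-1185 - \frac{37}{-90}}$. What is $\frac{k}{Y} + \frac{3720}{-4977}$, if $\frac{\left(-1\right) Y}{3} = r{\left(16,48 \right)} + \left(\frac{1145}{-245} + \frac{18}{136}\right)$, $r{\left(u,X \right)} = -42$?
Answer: $- \frac{1240}{1659} - \frac{1666 i \sqrt{1066130}}{20935125} \approx -0.74744 - 0.082168 i$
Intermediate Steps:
$k = - \frac{i \sqrt{1066130}}{90}$ ($k = - \frac{\sqrt{-1185 - \frac{37}{-90}}}{3} = - \frac{\sqrt{-1185 - - \frac{37}{90}}}{3} = - \frac{\sqrt{-1185 + \frac{37}{90}}}{3} = - \frac{\sqrt{- \frac{106613}{90}}}{3} = - \frac{\frac{1}{30} i \sqrt{1066130}}{3} = - \frac{i \sqrt{1066130}}{90} \approx - 11.473 i$)
$Y = \frac{465225}{3332}$ ($Y = - 3 \left(-42 + \left(\frac{1145}{-245} + \frac{18}{136}\right)\right) = - 3 \left(-42 + \left(1145 \left(- \frac{1}{245}\right) + 18 \cdot \frac{1}{136}\right)\right) = - 3 \left(-42 + \left(- \frac{229}{49} + \frac{9}{68}\right)\right) = - 3 \left(-42 - \frac{15131}{3332}\right) = \left(-3\right) \left(- \frac{155075}{3332}\right) = \frac{465225}{3332} \approx 139.62$)
$\frac{k}{Y} + \frac{3720}{-4977} = \frac{\left(- \frac{1}{90}\right) i \sqrt{1066130}}{\frac{465225}{3332}} + \frac{3720}{-4977} = - \frac{i \sqrt{1066130}}{90} \cdot \frac{3332}{465225} + 3720 \left(- \frac{1}{4977}\right) = - \frac{1666 i \sqrt{1066130}}{20935125} - \frac{1240}{1659} = - \frac{1240}{1659} - \frac{1666 i \sqrt{1066130}}{20935125}$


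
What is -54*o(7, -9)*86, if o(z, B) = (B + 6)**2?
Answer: -41796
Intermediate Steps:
o(z, B) = (6 + B)**2
-54*o(7, -9)*86 = -54*(6 - 9)**2*86 = -54*(-3)**2*86 = -54*9*86 = -486*86 = -41796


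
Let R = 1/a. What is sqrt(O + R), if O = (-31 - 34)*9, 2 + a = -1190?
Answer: I*sqrt(207801658)/596 ≈ 24.187*I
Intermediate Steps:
a = -1192 (a = -2 - 1190 = -1192)
R = -1/1192 (R = 1/(-1192) = -1/1192 ≈ -0.00083893)
O = -585 (O = -65*9 = -585)
sqrt(O + R) = sqrt(-585 - 1/1192) = sqrt(-697321/1192) = I*sqrt(207801658)/596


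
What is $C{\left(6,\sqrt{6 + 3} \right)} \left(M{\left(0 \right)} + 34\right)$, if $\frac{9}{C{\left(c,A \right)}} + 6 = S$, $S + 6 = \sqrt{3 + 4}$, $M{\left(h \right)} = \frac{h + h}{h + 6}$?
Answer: $- \frac{3672}{137} - \frac{306 \sqrt{7}}{137} \approx -32.712$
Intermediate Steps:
$M{\left(h \right)} = \frac{2 h}{6 + h}$
$S = -6 + \sqrt{7}$ ($S = -6 + \sqrt{3 + 4} = -6 + \sqrt{7} \approx -3.3542$)
$C{\left(c,A \right)} = \frac{9}{-12 + \sqrt{7}}$ ($C{\left(c,A \right)} = \frac{9}{-6 - \left(6 - \sqrt{7}\right)} = \frac{9}{-12 + \sqrt{7}}$)
$C{\left(6,\sqrt{6 + 3} \right)} \left(M{\left(0 \right)} + 34\right) = \left(- \frac{108}{137} - \frac{9 \sqrt{7}}{137}\right) \left(2 \cdot 0 \frac{1}{6 + 0} + 34\right) = \left(- \frac{108}{137} - \frac{9 \sqrt{7}}{137}\right) \left(2 \cdot 0 \cdot \frac{1}{6} + 34\right) = \left(- \frac{108}{137} - \frac{9 \sqrt{7}}{137}\right) \left(0 + 34\right) = \left(- \frac{108}{137} - \frac{9 \sqrt{7}}{137}\right) 34 = - \frac{3672}{137} - \frac{306 \sqrt{7}}{137}$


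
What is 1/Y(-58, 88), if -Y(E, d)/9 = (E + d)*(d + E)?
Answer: -1/8100 ≈ -0.00012346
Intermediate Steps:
Y(E, d) = -9*(E + d)² (Y(E, d) = -9*(E + d)*(d + E) = -9*(E + d)*(E + d) = -9*(E + d)²)
1/Y(-58, 88) = 1/(-9*(-58 + 88)²) = 1/(-9*30²) = 1/(-9*900) = 1/(-8100) = -1/8100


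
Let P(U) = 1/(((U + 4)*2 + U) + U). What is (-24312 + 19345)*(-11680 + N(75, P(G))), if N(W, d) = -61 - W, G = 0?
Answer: 58690072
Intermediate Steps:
P(U) = 1/(8 + 4*U) (P(U) = 1/(((4 + U)*2 + U) + U) = 1/(((8 + 2*U) + U) + U) = 1/((8 + 3*U) + U) = 1/(8 + 4*U))
(-24312 + 19345)*(-11680 + N(75, P(G))) = (-24312 + 19345)*(-11680 + (-61 - 1*75)) = -4967*(-11680 + (-61 - 75)) = -4967*(-11680 - 136) = -4967*(-11816) = 58690072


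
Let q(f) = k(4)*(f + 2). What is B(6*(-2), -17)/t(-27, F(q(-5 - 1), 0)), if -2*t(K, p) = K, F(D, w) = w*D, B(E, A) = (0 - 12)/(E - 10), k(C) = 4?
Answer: 4/99 ≈ 0.040404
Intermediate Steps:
B(E, A) = -12/(-10 + E)
q(f) = 8 + 4*f (q(f) = 4*(f + 2) = 4*(2 + f) = 8 + 4*f)
F(D, w) = D*w
t(K, p) = -K/2
B(6*(-2), -17)/t(-27, F(q(-5 - 1), 0)) = (-12/(-10 + 6*(-2)))/((-½*(-27))) = (-12/(-10 - 12))/(27/2) = -12/(-22)*(2/27) = -12*(-1/22)*(2/27) = (6/11)*(2/27) = 4/99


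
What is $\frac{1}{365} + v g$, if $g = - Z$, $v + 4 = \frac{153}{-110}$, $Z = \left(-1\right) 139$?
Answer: $- \frac{6017149}{8030} \approx -749.33$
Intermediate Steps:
$Z = -139$
$v = - \frac{593}{110}$ ($v = -4 + \frac{153}{-110} = -4 + 153 \left(- \frac{1}{110}\right) = -4 - \frac{153}{110} = - \frac{593}{110} \approx -5.3909$)
$g = 139$ ($g = \left(-1\right) \left(-139\right) = 139$)
$\frac{1}{365} + v g = \frac{1}{365} - \frac{82427}{110} = - \frac{6017149}{8030}$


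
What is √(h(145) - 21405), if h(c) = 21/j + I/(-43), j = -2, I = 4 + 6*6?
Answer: I*√158395918/86 ≈ 146.34*I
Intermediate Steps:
I = 40 (I = 4 + 36 = 40)
h(c) = -983/86 (h(c) = 21/(-2) + 40/(-43) = 21*(-½) + 40*(-1/43) = -21/2 - 40/43 = -983/86)
√(h(145) - 21405) = √(-983/86 - 21405) = √(-1841813/86) = I*√158395918/86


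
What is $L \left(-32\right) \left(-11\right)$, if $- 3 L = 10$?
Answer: $- \frac{3520}{3} \approx -1173.3$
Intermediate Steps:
$L = - \frac{10}{3}$ ($L = \left(- \frac{1}{3}\right) 10 = - \frac{10}{3} \approx -3.3333$)
$L \left(-32\right) \left(-11\right) = \left(- \frac{10}{3}\right) \left(-32\right) \left(-11\right) = \frac{320}{3} \left(-11\right) = - \frac{3520}{3}$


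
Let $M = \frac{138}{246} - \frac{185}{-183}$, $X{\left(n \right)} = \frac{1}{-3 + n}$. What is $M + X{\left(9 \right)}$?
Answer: $\frac{26089}{15006} \approx 1.7386$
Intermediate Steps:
$M = \frac{11794}{7503}$ ($M = 138 \cdot \frac{1}{246} - - \frac{185}{183} = \frac{23}{41} + \frac{185}{183} = \frac{11794}{7503} \approx 1.5719$)
$M + X{\left(9 \right)} = \frac{11794}{7503} + \frac{1}{-3 + 9} = \frac{11794}{7503} + \frac{1}{6} = \frac{26089}{15006}$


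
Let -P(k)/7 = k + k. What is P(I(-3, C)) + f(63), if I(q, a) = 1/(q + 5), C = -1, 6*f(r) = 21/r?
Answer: -125/18 ≈ -6.9444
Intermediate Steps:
f(r) = 7/(2*r) (f(r) = (21/r)/6 = 7/(2*r))
I(q, a) = 1/(5 + q)
P(k) = -14*k (P(k) = -7*(k + k) = -14*k)
P(I(-3, C)) + f(63) = -14/(5 - 3) + (7/2)/63 = -14/2 + (7/2)*(1/63) = -14*1/2 + 1/18 = -7 + 1/18 = -125/18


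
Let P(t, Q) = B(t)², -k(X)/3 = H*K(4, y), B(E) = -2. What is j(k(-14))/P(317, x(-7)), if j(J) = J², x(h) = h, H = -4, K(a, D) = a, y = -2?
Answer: 576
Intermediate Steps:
k(X) = 48 (k(X) = -(-12)*4 = -3*(-16) = 48)
P(t, Q) = 4 (P(t, Q) = (-2)² = 4)
j(k(-14))/P(317, x(-7)) = 48²/4 = 2304*(¼) = 576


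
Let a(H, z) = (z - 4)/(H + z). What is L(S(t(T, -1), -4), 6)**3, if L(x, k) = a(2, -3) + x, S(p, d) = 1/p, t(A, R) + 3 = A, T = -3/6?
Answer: 103823/343 ≈ 302.69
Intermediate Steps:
T = -1/2 (T = -3*1/6 = -1/2 ≈ -0.50000)
a(H, z) = (-4 + z)/(H + z)
t(A, R) = -3 + A
S(p, d) = 1/p
L(x, k) = 7 + x (L(x, k) = (-4 - 3)/(2 - 3) + x = -7/(-1) + x = -1*(-7) + x = 7 + x)
L(S(t(T, -1), -4), 6)**3 = (7 + 1/(-3 - 1/2))**3 = (7 + 1/(-7/2))**3 = (7 - 2/7)**3 = (47/7)**3 = 103823/343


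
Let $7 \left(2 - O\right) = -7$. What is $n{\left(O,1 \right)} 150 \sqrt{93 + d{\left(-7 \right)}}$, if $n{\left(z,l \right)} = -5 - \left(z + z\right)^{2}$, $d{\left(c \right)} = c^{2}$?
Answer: $- 6150 \sqrt{142} \approx -73286.0$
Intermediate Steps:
$O = 3$ ($O = 2 - -1 = 2 + 1 = 3$)
$n{\left(z,l \right)} = -5 - 4 z^{2}$ ($n{\left(z,l \right)} = -5 - \left(2 z\right)^{2} = -5 - 4 z^{2}$)
$n{\left(O,1 \right)} 150 \sqrt{93 + d{\left(-7 \right)}} = \left(-5 - 4 \cdot 3^{2}\right) 150 \sqrt{93 + \left(-7\right)^{2}} = \left(-5 - 36\right) 150 \sqrt{93 + 49} = \left(-5 - 36\right) 150 \sqrt{142} = \left(-41\right) 150 \sqrt{142} = - 6150 \sqrt{142}$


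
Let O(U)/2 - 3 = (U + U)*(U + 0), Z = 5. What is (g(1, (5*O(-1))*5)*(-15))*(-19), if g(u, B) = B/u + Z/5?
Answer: 71535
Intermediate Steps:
O(U) = 6 + 4*U² (O(U) = 6 + 2*((U + U)*(U + 0)) = 6 + 2*((2*U)*U) = 6 + 2*(2*U²) = 6 + 4*U²)
g(u, B) = 1 + B/u (g(u, B) = B/u + 5/5 = B/u + 5*(⅕) = B/u + 1 = 1 + B/u)
(g(1, (5*O(-1))*5)*(-15))*(-19) = ((((5*(6 + 4*(-1)²))*5 + 1)/1)*(-15))*(-19) = ((1*((5*(6 + 4*1))*5 + 1))*(-15))*(-19) = ((1*((5*(6 + 4))*5 + 1))*(-15))*(-19) = ((1*((5*10)*5 + 1))*(-15))*(-19) = ((1*(50*5 + 1))*(-15))*(-19) = ((1*(250 + 1))*(-15))*(-19) = ((1*251)*(-15))*(-19) = (251*(-15))*(-19) = -3765*(-19) = 71535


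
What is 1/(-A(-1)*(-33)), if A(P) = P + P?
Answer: -1/66 ≈ -0.015152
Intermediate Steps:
A(P) = 2*P
1/(-A(-1)*(-33)) = 1/(-2*(-1)*(-33)) = 1/(-1*(-2)*(-33)) = 1/(2*(-33)) = 1/(-66) = -1/66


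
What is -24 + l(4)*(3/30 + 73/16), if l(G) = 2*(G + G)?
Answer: 253/5 ≈ 50.600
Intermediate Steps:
l(G) = 4*G (l(G) = 2*(2*G) = 4*G)
-24 + l(4)*(3/30 + 73/16) = -24 + (4*4)*(3/30 + 73/16) = -24 + 16*(3*(1/30) + 73*(1/16)) = -24 + 16*(⅒ + 73/16) = -24 + 16*(373/80) = -24 + 373/5 = 253/5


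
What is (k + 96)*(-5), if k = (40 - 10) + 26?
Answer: -760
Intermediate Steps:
k = 56 (k = 30 + 26 = 56)
(k + 96)*(-5) = (56 + 96)*(-5) = 152*(-5) = -760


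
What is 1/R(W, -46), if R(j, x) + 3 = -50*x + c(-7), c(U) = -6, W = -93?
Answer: 1/2291 ≈ 0.00043649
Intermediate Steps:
R(j, x) = -9 - 50*x (R(j, x) = -3 + (-50*x - 6) = -3 + (-6 - 50*x) = -9 - 50*x)
1/R(W, -46) = 1/(-9 - 50*(-46)) = 1/(-9 + 2300) = 1/2291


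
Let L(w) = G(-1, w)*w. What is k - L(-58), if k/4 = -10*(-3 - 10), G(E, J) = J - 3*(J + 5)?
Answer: 6378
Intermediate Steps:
G(E, J) = -15 - 2*J (G(E, J) = J - 3*(5 + J) = J + (-15 - 3*J) = -15 - 2*J)
k = 520 (k = 4*(-10*(-3 - 10)) = 4*(-10*(-13)) = 4*130 = 520)
L(w) = w*(-15 - 2*w) (L(w) = (-15 - 2*w)*w = w*(-15 - 2*w))
k - L(-58) = 520 - (-1)*(-58)*(15 + 2*(-58)) = 520 - (-1)*(-58)*(15 - 116) = 520 - (-1)*(-58)*(-101) = 520 - 1*(-5858) = 520 + 5858 = 6378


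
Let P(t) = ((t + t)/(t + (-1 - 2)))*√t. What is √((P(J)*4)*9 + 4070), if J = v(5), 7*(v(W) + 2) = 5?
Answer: √(4985750 + 11340*I*√7)/35 ≈ 63.797 + 0.19195*I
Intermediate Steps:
v(W) = -9/7 (v(W) = -2 + (⅐)*5 = -2 + 5/7 = -9/7)
J = -9/7 ≈ -1.2857
P(t) = 2*t^(3/2)/(-3 + t) (P(t) = ((2*t)/(t - 3))*√t = ((2*t)/(-3 + t))*√t = (2*t/(-3 + t))*√t = 2*t^(3/2)/(-3 + t))
√((P(J)*4)*9 + 4070) = √(((2*(-9/7)^(3/2)/(-3 - 9/7))*4)*9 + 4070) = √(((2*(-27*I*√7/49)/(-30/7))*4)*9 + 4070) = √(((2*(-27*I*√7/49)*(-7/30))*4)*9 + 4070) = √(((9*I*√7/35)*4)*9 + 4070) = √((36*I*√7/35)*9 + 4070) = √(324*I*√7/35 + 4070) = √(4070 + 324*I*√7/35)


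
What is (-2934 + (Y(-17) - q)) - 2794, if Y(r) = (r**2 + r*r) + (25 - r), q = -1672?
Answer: -3436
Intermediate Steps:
Y(r) = 25 - r + 2*r**2 (Y(r) = (r**2 + r**2) + (25 - r) = 2*r**2 + (25 - r) = 25 - r + 2*r**2)
(-2934 + (Y(-17) - q)) - 2794 = (-2934 + ((25 - 1*(-17) + 2*(-17)**2) - 1*(-1672))) - 2794 = (-2934 + ((25 + 17 + 2*289) + 1672)) - 2794 = (-2934 + ((25 + 17 + 578) + 1672)) - 2794 = (-2934 + (620 + 1672)) - 2794 = (-2934 + 2292) - 2794 = -642 - 2794 = -3436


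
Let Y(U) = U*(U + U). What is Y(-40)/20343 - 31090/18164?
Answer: -287169535/184755126 ≈ -1.5543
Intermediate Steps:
Y(U) = 2*U² (Y(U) = U*(2*U) = 2*U²)
Y(-40)/20343 - 31090/18164 = (2*(-40)²)/20343 - 31090/18164 = (2*1600)*(1/20343) - 31090*1/18164 = 3200*(1/20343) - 15545/9082 = 3200/20343 - 15545/9082 = -287169535/184755126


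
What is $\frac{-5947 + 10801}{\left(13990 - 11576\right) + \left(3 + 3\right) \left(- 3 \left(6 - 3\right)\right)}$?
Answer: $\frac{2427}{1180} \approx 2.0568$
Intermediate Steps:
$\frac{-5947 + 10801}{\left(13990 - 11576\right) + \left(3 + 3\right) \left(- 3 \left(6 - 3\right)\right)} = \frac{4854}{\left(13990 - 11576\right) + 6 \left(\left(-3\right) 3\right)} = \frac{4854}{2414 + 6 \left(-9\right)} = \frac{4854}{2414 - 54} = \frac{4854}{2360} = 4854 \cdot \frac{1}{2360} = \frac{2427}{1180}$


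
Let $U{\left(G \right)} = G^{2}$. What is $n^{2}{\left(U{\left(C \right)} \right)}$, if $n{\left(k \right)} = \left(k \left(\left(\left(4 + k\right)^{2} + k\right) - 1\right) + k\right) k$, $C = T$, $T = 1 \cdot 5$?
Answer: $292951562500$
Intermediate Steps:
$T = 5$
$C = 5$
$n{\left(k \right)} = k \left(k + k \left(-1 + k + \left(4 + k\right)^{2}\right)\right)$ ($n{\left(k \right)} = \left(k \left(\left(k + \left(4 + k\right)^{2}\right) - 1\right) + k\right) k = \left(k \left(-1 + k + \left(4 + k\right)^{2}\right) + k\right) k = \left(k + k \left(-1 + k + \left(4 + k\right)^{2}\right)\right) k = k \left(k + k \left(-1 + k + \left(4 + k\right)^{2}\right)\right)$)
$n^{2}{\left(U{\left(C \right)} \right)} = \left(\left(5^{2}\right)^{2} \left(5^{2} + \left(4 + 5^{2}\right)^{2}\right)\right)^{2} = \left(25^{2} \left(25 + \left(4 + 25\right)^{2}\right)\right)^{2} = \left(625 \left(25 + 29^{2}\right)\right)^{2} = \left(625 \left(25 + 841\right)\right)^{2} = \left(625 \cdot 866\right)^{2} = 541250^{2} = 292951562500$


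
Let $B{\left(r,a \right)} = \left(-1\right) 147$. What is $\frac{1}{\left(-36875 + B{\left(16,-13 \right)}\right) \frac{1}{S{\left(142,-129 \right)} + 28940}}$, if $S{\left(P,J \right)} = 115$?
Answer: $- \frac{29055}{37022} \approx -0.7848$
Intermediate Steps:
$B{\left(r,a \right)} = -147$
$\frac{1}{\left(-36875 + B{\left(16,-13 \right)}\right) \frac{1}{S{\left(142,-129 \right)} + 28940}} = \frac{1}{\left(-36875 - 147\right) \frac{1}{115 + 28940}} = \frac{1}{\left(-37022\right) \frac{1}{29055}} = \frac{1}{- \frac{37022}{29055}} = - \frac{29055}{37022}$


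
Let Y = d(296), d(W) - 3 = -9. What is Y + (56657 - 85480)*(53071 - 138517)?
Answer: 2462810052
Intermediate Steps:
d(W) = -6 (d(W) = 3 - 9 = -6)
Y = -6
Y + (56657 - 85480)*(53071 - 138517) = -6 + (56657 - 85480)*(53071 - 138517) = -6 - 28823*(-85446) = -6 + 2462810058 = 2462810052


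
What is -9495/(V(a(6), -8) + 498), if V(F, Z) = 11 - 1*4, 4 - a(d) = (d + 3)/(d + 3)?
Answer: -1899/101 ≈ -18.802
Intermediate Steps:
a(d) = 3 (a(d) = 4 - (d + 3)/(d + 3) = 4 - (3 + d)/(3 + d) = 4 - 1*1 = 4 - 1 = 3)
V(F, Z) = 7 (V(F, Z) = 11 - 4 = 7)
-9495/(V(a(6), -8) + 498) = -9495/(7 + 498) = -9495/505 = -9495*1/505 = -1899/101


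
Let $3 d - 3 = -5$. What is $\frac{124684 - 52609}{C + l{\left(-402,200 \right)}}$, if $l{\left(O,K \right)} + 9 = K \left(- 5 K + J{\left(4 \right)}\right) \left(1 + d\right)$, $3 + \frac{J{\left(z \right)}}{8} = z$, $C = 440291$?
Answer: $\frac{216225}{1122446} \approx 0.19264$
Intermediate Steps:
$d = - \frac{2}{3}$ ($d = 1 + \frac{1}{3} \left(-5\right) = 1 - \frac{5}{3} = - \frac{2}{3} \approx -0.66667$)
$J{\left(z \right)} = -24 + 8 z$
$l{\left(O,K \right)} = -9 + \frac{K \left(8 - 5 K\right)}{3}$ ($l{\left(O,K \right)} = -9 + K \left(- 5 K + \left(-24 + 8 \cdot 4\right)\right) \left(1 - \frac{2}{3}\right) = -9 + K \left(- 5 K + \left(-24 + 32\right)\right) \frac{1}{3} = -9 + K \left(- 5 K + 8\right) \frac{1}{3} = -9 + K \left(8 - 5 K\right) \frac{1}{3} = -9 + \frac{K \left(8 - 5 K\right)}{3}$)
$\frac{124684 - 52609}{C + l{\left(-402,200 \right)}} = \frac{124684 - 52609}{440291 - \left(- \frac{1573}{3} + \frac{200000}{3}\right)} = \frac{72075}{440291 - \frac{198427}{3}} = \frac{72075}{\frac{1122446}{3}} = 72075 \cdot \frac{3}{1122446} = \frac{216225}{1122446}$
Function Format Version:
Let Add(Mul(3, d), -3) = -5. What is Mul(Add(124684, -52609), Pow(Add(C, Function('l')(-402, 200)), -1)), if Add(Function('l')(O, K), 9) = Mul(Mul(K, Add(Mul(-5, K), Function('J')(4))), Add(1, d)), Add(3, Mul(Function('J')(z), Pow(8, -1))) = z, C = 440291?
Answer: Rational(216225, 1122446) ≈ 0.19264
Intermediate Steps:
d = Rational(-2, 3) (d = Add(1, Mul(Rational(1, 3), -5)) = Add(1, Rational(-5, 3)) = Rational(-2, 3) ≈ -0.66667)
Function('J')(z) = Add(-24, Mul(8, z))
Function('l')(O, K) = Add(-9, Mul(Rational(1, 3), K, Add(8, Mul(-5, K)))) (Function('l')(O, K) = Add(-9, Mul(Mul(K, Add(Mul(-5, K), Add(-24, Mul(8, 4)))), Add(1, Rational(-2, 3)))) = Add(-9, Mul(Mul(K, Add(Mul(-5, K), Add(-24, 32))), Rational(1, 3))) = Add(-9, Mul(Mul(K, Add(Mul(-5, K), 8)), Rational(1, 3))) = Add(-9, Mul(Mul(K, Add(8, Mul(-5, K))), Rational(1, 3))) = Add(-9, Mul(Rational(1, 3), K, Add(8, Mul(-5, K)))))
Mul(Add(124684, -52609), Pow(Add(C, Function('l')(-402, 200)), -1)) = Mul(Add(124684, -52609), Pow(Add(440291, Add(-9, Mul(Rational(-5, 3), Pow(200, 2)), Mul(Rational(8, 3), 200))), -1)) = Mul(72075, Pow(Add(440291, Add(-9, Mul(Rational(-5, 3), 40000), Rational(1600, 3))), -1)) = Mul(72075, Pow(Add(440291, Add(-9, Rational(-200000, 3), Rational(1600, 3))), -1)) = Mul(72075, Pow(Add(440291, Rational(-198427, 3)), -1)) = Mul(72075, Pow(Rational(1122446, 3), -1)) = Mul(72075, Rational(3, 1122446)) = Rational(216225, 1122446)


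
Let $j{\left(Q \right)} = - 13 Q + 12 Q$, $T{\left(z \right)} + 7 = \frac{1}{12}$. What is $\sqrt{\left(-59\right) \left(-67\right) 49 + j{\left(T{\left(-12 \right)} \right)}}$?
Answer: $\frac{\sqrt{6973341}}{6} \approx 440.12$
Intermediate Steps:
$T{\left(z \right)} = - \frac{83}{12}$ ($T{\left(z \right)} = -7 + \frac{1}{12} = - \frac{83}{12}$)
$j{\left(Q \right)} = - Q$
$\sqrt{\left(-59\right) \left(-67\right) 49 + j{\left(T{\left(-12 \right)} \right)}} = \sqrt{\left(-59\right) \left(-67\right) 49 - - \frac{83}{12}} = \sqrt{3953 \cdot 49 + \frac{83}{12}} = \sqrt{193697 + \frac{83}{12}} = \sqrt{\frac{2324447}{12}} = \frac{\sqrt{6973341}}{6}$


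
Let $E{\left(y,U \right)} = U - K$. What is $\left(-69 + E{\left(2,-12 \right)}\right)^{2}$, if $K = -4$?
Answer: $5929$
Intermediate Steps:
$E{\left(y,U \right)} = 4 + U$ ($E{\left(y,U \right)} = U - -4 = U + 4 = 4 + U$)
$\left(-69 + E{\left(2,-12 \right)}\right)^{2} = \left(-69 + \left(4 - 12\right)\right)^{2} = \left(-69 - 8\right)^{2} = \left(-77\right)^{2} = 5929$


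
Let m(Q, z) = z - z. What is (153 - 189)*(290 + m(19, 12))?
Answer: -10440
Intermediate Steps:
m(Q, z) = 0
(153 - 189)*(290 + m(19, 12)) = (153 - 189)*(290 + 0) = -36*290 = -10440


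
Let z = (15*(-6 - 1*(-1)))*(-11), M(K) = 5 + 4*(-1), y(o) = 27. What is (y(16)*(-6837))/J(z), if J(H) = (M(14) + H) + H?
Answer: -184599/1651 ≈ -111.81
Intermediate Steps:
M(K) = 1 (M(K) = 5 - 4 = 1)
z = 825 (z = (15*(-6 + 1))*(-11) = (15*(-5))*(-11) = -75*(-11) = 825)
J(H) = 1 + 2*H (J(H) = (1 + H) + H = 1 + 2*H)
(y(16)*(-6837))/J(z) = (27*(-6837))/(1 + 2*825) = -184599/(1 + 1650) = -184599/1651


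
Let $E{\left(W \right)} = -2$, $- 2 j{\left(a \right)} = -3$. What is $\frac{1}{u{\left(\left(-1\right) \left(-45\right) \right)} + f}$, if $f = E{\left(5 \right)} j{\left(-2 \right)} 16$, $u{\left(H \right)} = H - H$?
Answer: $- \frac{1}{48} \approx -0.020833$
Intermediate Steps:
$j{\left(a \right)} = \frac{3}{2}$ ($j{\left(a \right)} = \left(- \frac{1}{2}\right) \left(-3\right) = \frac{3}{2}$)
$u{\left(H \right)} = 0$
$f = -48$ ($f = \left(-2\right) \frac{3}{2} \cdot 16 = \left(-3\right) 16 = -48$)
$\frac{1}{u{\left(\left(-1\right) \left(-45\right) \right)} + f} = \frac{1}{0 - 48} = \frac{1}{-48} = - \frac{1}{48}$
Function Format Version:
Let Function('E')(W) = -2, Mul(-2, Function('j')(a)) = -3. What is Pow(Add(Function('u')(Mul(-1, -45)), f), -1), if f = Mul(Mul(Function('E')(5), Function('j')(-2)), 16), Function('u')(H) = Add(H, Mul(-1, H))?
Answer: Rational(-1, 48) ≈ -0.020833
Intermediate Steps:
Function('j')(a) = Rational(3, 2) (Function('j')(a) = Mul(Rational(-1, 2), -3) = Rational(3, 2))
Function('u')(H) = 0
f = -48 (f = Mul(Mul(-2, Rational(3, 2)), 16) = Mul(-3, 16) = -48)
Pow(Add(Function('u')(Mul(-1, -45)), f), -1) = Pow(Add(0, -48), -1) = Pow(-48, -1) = Rational(-1, 48)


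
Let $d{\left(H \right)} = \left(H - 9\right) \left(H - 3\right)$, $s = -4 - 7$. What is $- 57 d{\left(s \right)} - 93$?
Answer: $-16053$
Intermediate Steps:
$s = -11$ ($s = -4 - 7 = -11$)
$d{\left(H \right)} = \left(-9 + H\right) \left(-3 + H\right)$
$- 57 d{\left(s \right)} - 93 = - 57 \left(27 + \left(-11\right)^{2} - -132\right) - 93 = - 57 \left(27 + 121 + 132\right) - 93 = \left(-57\right) 280 - 93 = -15960 - 93 = -16053$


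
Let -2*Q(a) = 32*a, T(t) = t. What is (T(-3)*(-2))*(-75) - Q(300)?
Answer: 4350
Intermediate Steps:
Q(a) = -16*a
(T(-3)*(-2))*(-75) - Q(300) = -3*(-2)*(-75) - (-16)*300 = 6*(-75) - 1*(-4800) = -450 + 4800 = 4350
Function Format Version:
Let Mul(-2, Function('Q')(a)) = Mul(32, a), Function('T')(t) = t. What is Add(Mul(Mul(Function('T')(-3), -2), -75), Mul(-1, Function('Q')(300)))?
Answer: 4350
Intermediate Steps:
Function('Q')(a) = Mul(-16, a) (Function('Q')(a) = Mul(Rational(-1, 2), Mul(32, a)) = Mul(-16, a))
Add(Mul(Mul(Function('T')(-3), -2), -75), Mul(-1, Function('Q')(300))) = Add(Mul(Mul(-3, -2), -75), Mul(-1, Mul(-16, 300))) = Add(Mul(6, -75), Mul(-1, -4800)) = Add(-450, 4800) = 4350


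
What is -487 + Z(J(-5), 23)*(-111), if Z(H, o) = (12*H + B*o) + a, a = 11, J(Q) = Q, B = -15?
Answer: 43247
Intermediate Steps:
Z(H, o) = 11 - 15*o + 12*H (Z(H, o) = (12*H - 15*o) + 11 = (-15*o + 12*H) + 11 = 11 - 15*o + 12*H)
-487 + Z(J(-5), 23)*(-111) = -487 + (11 - 15*23 + 12*(-5))*(-111) = -487 + (11 - 345 - 60)*(-111) = -487 - 394*(-111) = -487 + 43734 = 43247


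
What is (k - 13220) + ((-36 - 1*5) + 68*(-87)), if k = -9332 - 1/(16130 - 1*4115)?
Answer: -342535636/12015 ≈ -28509.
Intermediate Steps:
k = -112123981/12015 (k = -9332 - 1/(16130 - 4115) = -9332 - 1/12015 = -112123981/12015 ≈ -9332.0)
(k - 13220) + ((-36 - 1*5) + 68*(-87)) = (-112123981/12015 - 13220) + ((-36 - 1*5) + 68*(-87)) = -270962281/12015 + ((-36 - 5) - 5916) = -270962281/12015 + (-41 - 5916) = -270962281/12015 - 5957 = -342535636/12015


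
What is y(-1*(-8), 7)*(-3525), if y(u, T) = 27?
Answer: -95175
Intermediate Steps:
y(-1*(-8), 7)*(-3525) = 27*(-3525) = -95175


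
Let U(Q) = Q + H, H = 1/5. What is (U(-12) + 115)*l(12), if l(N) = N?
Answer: 6192/5 ≈ 1238.4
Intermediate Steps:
H = 1/5 ≈ 0.20000
U(Q) = 1/5 + Q (U(Q) = Q + 1/5 = 1/5 + Q)
(U(-12) + 115)*l(12) = ((1/5 - 12) + 115)*12 = (-59/5 + 115)*12 = (516/5)*12 = 6192/5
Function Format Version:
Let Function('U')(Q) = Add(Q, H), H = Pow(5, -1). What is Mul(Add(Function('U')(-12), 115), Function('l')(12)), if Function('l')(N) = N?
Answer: Rational(6192, 5) ≈ 1238.4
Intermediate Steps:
H = Rational(1, 5) ≈ 0.20000
Function('U')(Q) = Add(Rational(1, 5), Q) (Function('U')(Q) = Add(Q, Rational(1, 5)) = Add(Rational(1, 5), Q))
Mul(Add(Function('U')(-12), 115), Function('l')(12)) = Mul(Add(Add(Rational(1, 5), -12), 115), 12) = Mul(Add(Rational(-59, 5), 115), 12) = Mul(Rational(516, 5), 12) = Rational(6192, 5)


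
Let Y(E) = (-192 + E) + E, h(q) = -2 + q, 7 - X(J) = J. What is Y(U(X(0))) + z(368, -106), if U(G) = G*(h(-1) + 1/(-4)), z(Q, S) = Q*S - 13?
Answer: -78517/2 ≈ -39259.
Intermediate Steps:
X(J) = 7 - J
z(Q, S) = -13 + Q*S
U(G) = -13*G/4 (U(G) = G*((-2 - 1) + 1/(-4)) = G*(-3 - ¼) = G*(-13/4) = -13*G/4)
Y(E) = -192 + 2*E
Y(U(X(0))) + z(368, -106) = (-192 + 2*(-13*(7 - 1*0)/4)) + (-13 + 368*(-106)) = (-192 + 2*(-13*(7 + 0)/4)) + (-13 - 39008) = (-192 + 2*(-13/4*7)) - 39021 = (-192 + 2*(-91/4)) - 39021 = (-192 - 91/2) - 39021 = -475/2 - 39021 = -78517/2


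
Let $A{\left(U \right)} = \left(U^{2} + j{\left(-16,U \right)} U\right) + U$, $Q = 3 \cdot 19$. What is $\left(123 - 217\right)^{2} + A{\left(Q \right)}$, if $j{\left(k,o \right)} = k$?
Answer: $11230$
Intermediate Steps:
$Q = 57$
$A{\left(U \right)} = U^{2} - 15 U$ ($A{\left(U \right)} = \left(U^{2} - 16 U\right) + U = U^{2} - 15 U$)
$\left(123 - 217\right)^{2} + A{\left(Q \right)} = \left(123 - 217\right)^{2} + 57 \left(-15 + 57\right) = \left(123 - 217\right)^{2} + 57 \cdot 42 = \left(123 - 217\right)^{2} + 2394 = \left(-94\right)^{2} + 2394 = 8836 + 2394 = 11230$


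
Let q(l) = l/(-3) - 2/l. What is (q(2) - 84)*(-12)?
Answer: 1028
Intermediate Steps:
q(l) = -2/l - l/3 (q(l) = l*(-⅓) - 2/l = -l/3 - 2/l = -2/l - l/3)
(q(2) - 84)*(-12) = ((-2/2 - ⅓*2) - 84)*(-12) = ((-2*½ - ⅔) - 84)*(-12) = ((-1 - ⅔) - 84)*(-12) = (-5/3 - 84)*(-12) = -257/3*(-12) = 1028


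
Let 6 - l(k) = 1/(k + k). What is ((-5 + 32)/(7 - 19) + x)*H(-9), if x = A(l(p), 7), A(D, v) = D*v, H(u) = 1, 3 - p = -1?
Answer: 311/8 ≈ 38.875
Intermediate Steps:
p = 4 (p = 3 - 1*(-1) = 3 + 1 = 4)
l(k) = 6 - 1/(2*k) (l(k) = 6 - 1/(k + k) = 6 - 1/(2*k))
x = 329/8 (x = (6 - ½/4)*7 = (6 - ½*¼)*7 = (6 - ⅛)*7 = (47/8)*7 = 329/8 ≈ 41.125)
((-5 + 32)/(7 - 19) + x)*H(-9) = ((-5 + 32)/(7 - 19) + 329/8)*1 = (27/(-12) + 329/8)*1 = (27*(-1/12) + 329/8)*1 = (-9/4 + 329/8)*1 = (311/8)*1 = 311/8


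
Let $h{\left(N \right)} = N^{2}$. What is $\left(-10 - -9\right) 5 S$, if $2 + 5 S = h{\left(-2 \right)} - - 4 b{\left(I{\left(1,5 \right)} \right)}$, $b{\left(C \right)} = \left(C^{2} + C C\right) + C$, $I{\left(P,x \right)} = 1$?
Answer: $-14$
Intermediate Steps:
$b{\left(C \right)} = C + 2 C^{2}$ ($b{\left(C \right)} = \left(C^{2} + C^{2}\right) + C = 2 C^{2} + C = C + 2 C^{2}$)
$S = \frac{14}{5}$ ($S = - \frac{2}{5} + \frac{\left(-2\right)^{2} - - 4 \cdot 1 \left(1 + 2 \cdot 1\right)}{5} = - \frac{2}{5} + \frac{4 - - 4 \cdot 1 \left(1 + 2\right)}{5} = - \frac{2}{5} + \frac{4 - - 4 \cdot 1 \cdot 3}{5} = - \frac{2}{5} + \frac{4 - \left(-4\right) 3}{5} = - \frac{2}{5} + \frac{4 - -12}{5} = - \frac{2}{5} + \frac{4 + 12}{5} = - \frac{2}{5} + \frac{1}{5} \cdot 16 = - \frac{2}{5} + \frac{16}{5} = \frac{14}{5} \approx 2.8$)
$\left(-10 - -9\right) 5 S = \left(-10 - -9\right) 5 \cdot \frac{14}{5} = \left(-10 + 9\right) 5 \cdot \frac{14}{5} = \left(-1\right) 5 \cdot \frac{14}{5} = \left(-5\right) \frac{14}{5} = -14$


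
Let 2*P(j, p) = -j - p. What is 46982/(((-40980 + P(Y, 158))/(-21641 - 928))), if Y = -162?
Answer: 530168379/20489 ≈ 25876.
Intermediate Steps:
P(j, p) = -j/2 - p/2 (P(j, p) = (-j - p)/2 = -j/2 - p/2)
46982/(((-40980 + P(Y, 158))/(-21641 - 928))) = 46982/(((-40980 + (-½*(-162) - ½*158))/(-21641 - 928))) = 46982/(((-40980 + (81 - 79))/(-22569))) = 46982/(((-40980 + 2)*(-1/22569))) = 46982/((-40978*(-1/22569))) = 46982/(40978/22569) = 46982*(22569/40978) = 530168379/20489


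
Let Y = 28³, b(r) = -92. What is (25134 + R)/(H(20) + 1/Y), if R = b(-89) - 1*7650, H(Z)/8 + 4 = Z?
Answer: 381789184/2809857 ≈ 135.88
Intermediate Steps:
H(Z) = -32 + 8*Z
Y = 21952
R = -7742 (R = -92 - 1*7650 = -92 - 7650 = -7742)
(25134 + R)/(H(20) + 1/Y) = (25134 - 7742)/((-32 + 8*20) + 1/21952) = 17392/((-32 + 160) + 1/21952) = 17392/(128 + 1/21952) = 17392/(2809857/21952) = 17392*(21952/2809857) = 381789184/2809857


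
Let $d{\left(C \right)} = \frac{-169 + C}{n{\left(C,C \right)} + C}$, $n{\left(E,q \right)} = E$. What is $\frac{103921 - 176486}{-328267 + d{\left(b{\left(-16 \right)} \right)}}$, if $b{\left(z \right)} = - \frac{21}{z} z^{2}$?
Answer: $\frac{48763680}{220595257} \approx 0.22106$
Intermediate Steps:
$b{\left(z \right)} = - 21 z$
$d{\left(C \right)} = \frac{-169 + C}{2 C}$ ($d{\left(C \right)} = \frac{-169 + C}{C + C} = \frac{-169 + C}{2 C}$)
$\frac{103921 - 176486}{-328267 + d{\left(b{\left(-16 \right)} \right)}} = \frac{103921 - 176486}{-328267 + \frac{-169 - -336}{2 \left(\left(-21\right) \left(-16\right)\right)}} = - \frac{72565}{-328267 + \frac{-169 + 336}{2 \cdot 336}} = - \frac{72565}{-328267 + \frac{1}{2} \cdot \frac{1}{336} \cdot 167} = - \frac{72565}{-328267 + \frac{167}{672}} = - \frac{72565}{- \frac{220595257}{672}} = \left(-72565\right) \left(- \frac{672}{220595257}\right) = \frac{48763680}{220595257}$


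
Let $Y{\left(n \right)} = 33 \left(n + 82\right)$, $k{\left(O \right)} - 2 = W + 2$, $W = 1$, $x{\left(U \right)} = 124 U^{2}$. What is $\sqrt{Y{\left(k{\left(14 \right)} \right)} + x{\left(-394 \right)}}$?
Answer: $\sqrt{19252135} \approx 4387.7$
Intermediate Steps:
$k{\left(O \right)} = 5$ ($k{\left(O \right)} = 2 + \left(1 + 2\right) = 2 + 3 = 5$)
$Y{\left(n \right)} = 2706 + 33 n$ ($Y{\left(n \right)} = 33 \left(82 + n\right) = 2706 + 33 n$)
$\sqrt{Y{\left(k{\left(14 \right)} \right)} + x{\left(-394 \right)}} = \sqrt{\left(2706 + 33 \cdot 5\right) + 124 \left(-394\right)^{2}} = \sqrt{\left(2706 + 165\right) + 124 \cdot 155236} = \sqrt{2871 + 19249264} = \sqrt{19252135}$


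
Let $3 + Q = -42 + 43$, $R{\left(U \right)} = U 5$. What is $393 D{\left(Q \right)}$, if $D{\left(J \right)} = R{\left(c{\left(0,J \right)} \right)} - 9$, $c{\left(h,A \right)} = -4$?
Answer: $-11397$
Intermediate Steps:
$R{\left(U \right)} = 5 U$
$Q = -2$ ($Q = -3 + \left(-42 + 43\right) = -3 + 1 = -2$)
$D{\left(J \right)} = -29$ ($D{\left(J \right)} = 5 \left(-4\right) - 9 = -20 - 9 = -29$)
$393 D{\left(Q \right)} = 393 \left(-29\right) = -11397$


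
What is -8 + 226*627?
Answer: 141694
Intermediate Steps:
-8 + 226*627 = -8 + 141702 = 141694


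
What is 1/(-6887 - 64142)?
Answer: -1/71029 ≈ -1.4079e-5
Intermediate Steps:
1/(-6887 - 64142) = 1/(-71029) = -1/71029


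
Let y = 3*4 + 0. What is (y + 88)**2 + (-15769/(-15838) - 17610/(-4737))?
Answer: 250199888311/25008202 ≈ 10005.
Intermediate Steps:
y = 12 (y = 12 + 0 = 12)
(y + 88)**2 + (-15769/(-15838) - 17610/(-4737)) = (12 + 88)**2 + (-15769/(-15838) - 17610/(-4737)) = 100**2 + (-15769*(-1/15838) - 17610*(-1/4737)) = 10000 + (15769/15838 + 5870/1579) = 10000 + 117868311/25008202 = 250199888311/25008202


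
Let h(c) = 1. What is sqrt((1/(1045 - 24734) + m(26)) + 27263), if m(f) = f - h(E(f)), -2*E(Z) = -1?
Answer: sqrt(15313172034959)/23689 ≈ 165.19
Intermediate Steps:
E(Z) = 1/2 (E(Z) = -1/2*(-1) = 1/2)
m(f) = -1 + f (m(f) = f - 1*1 = f - 1 = -1 + f)
sqrt((1/(1045 - 24734) + m(26)) + 27263) = sqrt((1/(1045 - 24734) + (-1 + 26)) + 27263) = sqrt((1/(-23689) + 25) + 27263) = sqrt((-1/23689 + 25) + 27263) = sqrt(592224/23689 + 27263) = sqrt(646425431/23689) = sqrt(15313172034959)/23689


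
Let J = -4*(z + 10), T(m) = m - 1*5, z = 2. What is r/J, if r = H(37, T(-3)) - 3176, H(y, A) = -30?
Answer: 1603/24 ≈ 66.792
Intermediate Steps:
T(m) = -5 + m (T(m) = m - 5 = -5 + m)
J = -48 (J = -4*(2 + 10) = -4*12 = -48)
r = -3206 (r = -30 - 3176 = -3206)
r/J = -3206/(-48) = -3206*(-1/48) = 1603/24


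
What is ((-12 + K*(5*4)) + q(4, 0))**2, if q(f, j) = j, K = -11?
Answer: 53824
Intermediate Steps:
((-12 + K*(5*4)) + q(4, 0))**2 = ((-12 - 55*4) + 0)**2 = ((-12 - 11*20) + 0)**2 = ((-12 - 220) + 0)**2 = (-232 + 0)**2 = (-232)**2 = 53824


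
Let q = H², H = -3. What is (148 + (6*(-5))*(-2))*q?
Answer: 1872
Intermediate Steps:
q = 9 (q = (-3)² = 9)
(148 + (6*(-5))*(-2))*q = (148 + (6*(-5))*(-2))*9 = (148 - 30*(-2))*9 = (148 + 60)*9 = 208*9 = 1872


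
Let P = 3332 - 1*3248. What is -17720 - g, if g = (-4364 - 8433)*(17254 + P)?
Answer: 221856666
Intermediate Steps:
P = 84 (P = 3332 - 3248 = 84)
g = -221874386 (g = (-4364 - 8433)*(17254 + 84) = -12797*17338 = -221874386)
-17720 - g = -17720 - 1*(-221874386) = -17720 + 221874386 = 221856666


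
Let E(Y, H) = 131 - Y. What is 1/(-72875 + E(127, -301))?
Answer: -1/72871 ≈ -1.3723e-5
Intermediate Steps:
1/(-72875 + E(127, -301)) = 1/(-72875 + (131 - 1*127)) = 1/(-72875 + (131 - 127)) = 1/(-72875 + 4) = 1/(-72871) = -1/72871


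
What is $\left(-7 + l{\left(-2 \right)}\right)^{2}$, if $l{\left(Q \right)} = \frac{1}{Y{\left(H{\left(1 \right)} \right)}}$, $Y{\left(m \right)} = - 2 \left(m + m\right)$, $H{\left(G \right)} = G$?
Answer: $\frac{841}{16} \approx 52.563$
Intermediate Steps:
$Y{\left(m \right)} = - 4 m$ ($Y{\left(m \right)} = - 2 \cdot 2 m = - 4 m$)
$l{\left(Q \right)} = - \frac{1}{4}$ ($l{\left(Q \right)} = \frac{1}{\left(-4\right) 1} = \frac{1}{-4} = - \frac{1}{4}$)
$\left(-7 + l{\left(-2 \right)}\right)^{2} = \left(-7 - \frac{1}{4}\right)^{2} = \left(- \frac{29}{4}\right)^{2} = \frac{841}{16}$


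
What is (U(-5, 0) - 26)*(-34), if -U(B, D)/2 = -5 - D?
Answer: 544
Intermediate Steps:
U(B, D) = 10 + 2*D (U(B, D) = -2*(-5 - D) = 10 + 2*D)
(U(-5, 0) - 26)*(-34) = ((10 + 2*0) - 26)*(-34) = ((10 + 0) - 26)*(-34) = (10 - 26)*(-34) = -16*(-34) = 544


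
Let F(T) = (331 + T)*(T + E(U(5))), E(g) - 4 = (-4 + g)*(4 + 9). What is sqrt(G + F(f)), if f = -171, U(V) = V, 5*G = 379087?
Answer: sqrt(1279435)/5 ≈ 226.22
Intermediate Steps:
G = 379087/5 (G = (1/5)*379087 = 379087/5 ≈ 75817.)
E(g) = -48 + 13*g (E(g) = 4 + (-4 + g)*(4 + 9) = 4 + (-4 + g)*13 = 4 + (-52 + 13*g) = -48 + 13*g)
F(T) = (17 + T)*(331 + T) (F(T) = (331 + T)*(T + (-48 + 13*5)) = (331 + T)*(T + (-48 + 65)) = (331 + T)*(T + 17) = (331 + T)*(17 + T) = (17 + T)*(331 + T))
sqrt(G + F(f)) = sqrt(379087/5 + (5627 + (-171)**2 + 348*(-171))) = sqrt(379087/5 + (5627 + 29241 - 59508)) = sqrt(379087/5 - 24640) = sqrt(255887/5) = sqrt(1279435)/5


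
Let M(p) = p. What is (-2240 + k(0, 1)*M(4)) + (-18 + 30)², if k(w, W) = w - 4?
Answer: -2112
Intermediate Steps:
k(w, W) = -4 + w
(-2240 + k(0, 1)*M(4)) + (-18 + 30)² = (-2240 + (-4 + 0)*4) + (-18 + 30)² = (-2240 - 4*4) + 12² = (-2240 - 16) + 144 = -2256 + 144 = -2112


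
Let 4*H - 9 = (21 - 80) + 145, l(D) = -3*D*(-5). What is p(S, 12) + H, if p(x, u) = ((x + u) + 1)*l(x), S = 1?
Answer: 935/4 ≈ 233.75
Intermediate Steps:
l(D) = 15*D
H = 95/4 (H = 9/4 + ((21 - 80) + 145)/4 = 9/4 + (-59 + 145)/4 = 9/4 + (¼)*86 = 9/4 + 43/2 = 95/4 ≈ 23.750)
p(x, u) = 15*x*(1 + u + x) (p(x, u) = ((x + u) + 1)*(15*x) = ((u + x) + 1)*(15*x) = (1 + u + x)*(15*x) = 15*x*(1 + u + x))
p(S, 12) + H = 15*1*(1 + 12 + 1) + 95/4 = 15*1*14 + 95/4 = 210 + 95/4 = 935/4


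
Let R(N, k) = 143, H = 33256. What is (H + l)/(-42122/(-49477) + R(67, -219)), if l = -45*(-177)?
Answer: 2039491417/7117333 ≈ 286.55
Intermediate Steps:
l = 7965
(H + l)/(-42122/(-49477) + R(67, -219)) = (33256 + 7965)/(-42122/(-49477) + 143) = 41221/(-42122*(-1/49477) + 143) = 41221/(42122/49477 + 143) = 41221/(7117333/49477) = 41221*(49477/7117333) = 2039491417/7117333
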